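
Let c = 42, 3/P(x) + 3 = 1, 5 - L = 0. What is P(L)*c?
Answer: -63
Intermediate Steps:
L = 5 (L = 5 - 1*0 = 5 + 0 = 5)
P(x) = -3/2 (P(x) = 3/(-3 + 1) = 3/(-2) = 3*(-½) = -3/2)
P(L)*c = -3/2*42 = -63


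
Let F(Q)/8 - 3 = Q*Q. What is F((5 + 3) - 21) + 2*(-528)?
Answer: 320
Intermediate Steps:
F(Q) = 24 + 8*Q**2 (F(Q) = 24 + 8*(Q*Q) = 24 + 8*Q**2)
F((5 + 3) - 21) + 2*(-528) = (24 + 8*((5 + 3) - 21)**2) + 2*(-528) = (24 + 8*(8 - 21)**2) - 1056 = (24 + 8*(-13)**2) - 1056 = (24 + 8*169) - 1056 = (24 + 1352) - 1056 = 1376 - 1056 = 320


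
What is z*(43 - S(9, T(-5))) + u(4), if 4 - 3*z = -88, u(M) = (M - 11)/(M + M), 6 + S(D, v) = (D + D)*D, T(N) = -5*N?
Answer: -83189/24 ≈ -3466.2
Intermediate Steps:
S(D, v) = -6 + 2*D² (S(D, v) = -6 + (D + D)*D = -6 + (2*D)*D = -6 + 2*D²)
u(M) = (-11 + M)/(2*M) (u(M) = (-11 + M)/((2*M)) = (-11 + M)*(1/(2*M)) = (-11 + M)/(2*M))
z = 92/3 (z = 4/3 - ⅓*(-88) = 4/3 + 88/3 = 92/3 ≈ 30.667)
z*(43 - S(9, T(-5))) + u(4) = 92*(43 - (-6 + 2*9²))/3 + (½)*(-11 + 4)/4 = 92*(43 - (-6 + 2*81))/3 + (½)*(¼)*(-7) = 92*(43 - (-6 + 162))/3 - 7/8 = 92*(43 - 1*156)/3 - 7/8 = 92*(43 - 156)/3 - 7/8 = (92/3)*(-113) - 7/8 = -10396/3 - 7/8 = -83189/24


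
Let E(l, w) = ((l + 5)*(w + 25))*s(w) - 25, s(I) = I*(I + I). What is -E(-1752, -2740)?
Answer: -71218670195975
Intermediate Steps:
s(I) = 2*I**2 (s(I) = I*(2*I) = 2*I**2)
E(l, w) = -25 + 2*w**2*(5 + l)*(25 + w) (E(l, w) = ((l + 5)*(w + 25))*(2*w**2) - 25 = ((5 + l)*(25 + w))*(2*w**2) - 25 = 2*w**2*(5 + l)*(25 + w) - 25 = -25 + 2*w**2*(5 + l)*(25 + w))
-E(-1752, -2740) = -(-25 + 10*(-2740)**3 + 250*(-2740)**2 + 2*(-1752)*(-2740)**3 + 50*(-1752)*(-2740)**2) = -(-25 + 10*(-20570824000) + 250*7507600 + 2*(-1752)*(-20570824000) + 50*(-1752)*7507600) = -(-25 - 205708240000 + 1876900000 + 72080167296000 - 657665760000) = -1*71218670195975 = -71218670195975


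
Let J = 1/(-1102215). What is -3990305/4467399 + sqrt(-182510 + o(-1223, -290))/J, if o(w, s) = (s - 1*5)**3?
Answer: -3990305/4467399 - 3306645*I*sqrt(2872765) ≈ -0.89321 - 5.6045e+9*I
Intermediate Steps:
J = -1/1102215 ≈ -9.0726e-7
o(w, s) = (-5 + s)**3 (o(w, s) = (s - 5)**3 = (-5 + s)**3)
-3990305/4467399 + sqrt(-182510 + o(-1223, -290))/J = -3990305/4467399 + sqrt(-182510 + (-5 - 290)**3)/(-1/1102215) = -3990305*1/4467399 + sqrt(-182510 + (-295)**3)*(-1102215) = -3990305/4467399 + sqrt(-182510 - 25672375)*(-1102215) = -3990305/4467399 + sqrt(-25854885)*(-1102215) = -3990305/4467399 + (3*I*sqrt(2872765))*(-1102215) = -3990305/4467399 - 3306645*I*sqrt(2872765)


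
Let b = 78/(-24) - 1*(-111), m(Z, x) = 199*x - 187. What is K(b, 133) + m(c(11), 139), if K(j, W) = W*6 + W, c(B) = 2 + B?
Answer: 28405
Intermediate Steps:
m(Z, x) = -187 + 199*x
b = 431/4 (b = 78*(-1/24) + 111 = -13/4 + 111 = 431/4 ≈ 107.75)
K(j, W) = 7*W (K(j, W) = 6*W + W = 7*W)
K(b, 133) + m(c(11), 139) = 7*133 + (-187 + 199*139) = 931 + (-187 + 27661) = 931 + 27474 = 28405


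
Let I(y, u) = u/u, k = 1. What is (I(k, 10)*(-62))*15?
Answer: -930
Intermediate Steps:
I(y, u) = 1
(I(k, 10)*(-62))*15 = (1*(-62))*15 = -62*15 = -930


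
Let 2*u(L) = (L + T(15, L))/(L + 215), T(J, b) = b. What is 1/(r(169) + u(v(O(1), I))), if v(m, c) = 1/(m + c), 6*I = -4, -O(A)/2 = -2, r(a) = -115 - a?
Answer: -2153/611449 ≈ -0.0035211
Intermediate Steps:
O(A) = 4 (O(A) = -2*(-2) = 4)
I = -2/3 (I = (1/6)*(-4) = -2/3 ≈ -0.66667)
v(m, c) = 1/(c + m)
u(L) = L/(215 + L) (u(L) = ((L + L)/(L + 215))/2 = ((2*L)/(215 + L))/2 = (2*L/(215 + L))/2 = L/(215 + L))
1/(r(169) + u(v(O(1), I))) = 1/((-115 - 1*169) + 1/((-2/3 + 4)*(215 + 1/(-2/3 + 4)))) = 1/((-115 - 169) + 1/((10/3)*(215 + 1/(10/3)))) = 1/(-284 + 3/(10*(215 + 3/10))) = 1/(-284 + 3/(10*(2153/10))) = 1/(-284 + (3/10)*(10/2153)) = 1/(-284 + 3/2153) = 1/(-611449/2153) = -2153/611449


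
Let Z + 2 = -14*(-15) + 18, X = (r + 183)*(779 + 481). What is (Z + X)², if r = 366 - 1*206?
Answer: 186974948836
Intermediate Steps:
r = 160 (r = 366 - 206 = 160)
X = 432180 (X = (160 + 183)*(779 + 481) = 343*1260 = 432180)
Z = 226 (Z = -2 + (-14*(-15) + 18) = -2 + (210 + 18) = -2 + 228 = 226)
(Z + X)² = (226 + 432180)² = 432406² = 186974948836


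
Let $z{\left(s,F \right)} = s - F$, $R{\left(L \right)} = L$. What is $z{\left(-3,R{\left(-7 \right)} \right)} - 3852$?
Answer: $-3848$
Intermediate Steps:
$z{\left(-3,R{\left(-7 \right)} \right)} - 3852 = \left(-3 - -7\right) - 3852 = \left(-3 + 7\right) - 3852 = 4 - 3852 = -3848$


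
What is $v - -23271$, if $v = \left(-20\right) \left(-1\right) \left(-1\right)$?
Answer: $23251$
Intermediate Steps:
$v = -20$ ($v = 20 \left(-1\right) = -20$)
$v - -23271 = -20 - -23271 = -20 + 23271 = 23251$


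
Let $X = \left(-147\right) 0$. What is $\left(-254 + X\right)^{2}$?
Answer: $64516$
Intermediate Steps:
$X = 0$
$\left(-254 + X\right)^{2} = \left(-254 + 0\right)^{2} = \left(-254\right)^{2} = 64516$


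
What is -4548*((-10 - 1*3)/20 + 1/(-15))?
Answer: 16297/5 ≈ 3259.4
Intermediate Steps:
-4548*((-10 - 1*3)/20 + 1/(-15)) = -4548*((-10 - 3)*(1/20) + 1*(-1/15)) = -4548*(-13*1/20 - 1/15) = -4548*(-13/20 - 1/15) = -4548*(-43/60) = 16297/5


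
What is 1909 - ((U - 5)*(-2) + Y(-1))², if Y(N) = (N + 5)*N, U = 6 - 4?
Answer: 1905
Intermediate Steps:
U = 2
Y(N) = N*(5 + N) (Y(N) = (5 + N)*N = N*(5 + N))
1909 - ((U - 5)*(-2) + Y(-1))² = 1909 - ((2 - 5)*(-2) - (5 - 1))² = 1909 - (-3*(-2) - 1*4)² = 1909 - (6 - 4)² = 1909 - 1*2² = 1909 - 1*4 = 1909 - 4 = 1905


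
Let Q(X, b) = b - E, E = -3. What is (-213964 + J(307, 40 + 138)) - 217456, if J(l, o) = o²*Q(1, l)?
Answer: 9390620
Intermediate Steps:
Q(X, b) = 3 + b (Q(X, b) = b - 1*(-3) = b + 3 = 3 + b)
J(l, o) = o²*(3 + l)
(-213964 + J(307, 40 + 138)) - 217456 = (-213964 + (40 + 138)²*(3 + 307)) - 217456 = (-213964 + 178²*310) - 217456 = (-213964 + 31684*310) - 217456 = (-213964 + 9822040) - 217456 = 9608076 - 217456 = 9390620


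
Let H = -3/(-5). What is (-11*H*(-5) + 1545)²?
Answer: 2490084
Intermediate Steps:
H = ⅗ (H = -3*(-⅕) = ⅗ ≈ 0.60000)
(-11*H*(-5) + 1545)² = (-11*⅗*(-5) + 1545)² = (-33/5*(-5) + 1545)² = (33 + 1545)² = 1578² = 2490084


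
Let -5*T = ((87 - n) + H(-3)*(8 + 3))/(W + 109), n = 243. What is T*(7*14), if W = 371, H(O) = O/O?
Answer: 1421/240 ≈ 5.9208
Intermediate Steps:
H(O) = 1
T = 29/480 (T = -((87 - 1*243) + 1*(8 + 3))/(5*(371 + 109)) = -((87 - 243) + 1*11)/(5*480) = -(-156 + 11)/(5*480) = -(-29)/480 = -⅕*(-29/96) = 29/480 ≈ 0.060417)
T*(7*14) = 29*(7*14)/480 = (29/480)*98 = 1421/240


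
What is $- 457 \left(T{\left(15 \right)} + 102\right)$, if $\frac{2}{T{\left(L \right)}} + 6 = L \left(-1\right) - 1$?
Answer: $- \frac{512297}{11} \approx -46572.0$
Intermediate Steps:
$T{\left(L \right)} = \frac{2}{-7 - L}$ ($T{\left(L \right)} = \frac{2}{-6 + \left(L \left(-1\right) - 1\right)} = \frac{2}{-6 - \left(1 + L\right)} = \frac{2}{-7 - L}$)
$- 457 \left(T{\left(15 \right)} + 102\right) = - 457 \left(- \frac{2}{7 + 15} + 102\right) = - 457 \left(- \frac{2}{22} + 102\right) = - 457 \left(\left(-2\right) \frac{1}{22} + 102\right) = - 457 \left(- \frac{1}{11} + 102\right) = \left(-457\right) \frac{1121}{11} = - \frac{512297}{11}$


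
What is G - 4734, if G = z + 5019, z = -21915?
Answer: -21630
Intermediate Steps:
G = -16896 (G = -21915 + 5019 = -16896)
G - 4734 = -16896 - 4734 = -21630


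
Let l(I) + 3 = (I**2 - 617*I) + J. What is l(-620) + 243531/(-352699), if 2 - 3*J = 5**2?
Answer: 811484896219/1058097 ≈ 7.6693e+5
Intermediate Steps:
J = -23/3 (J = 2/3 - 1/3*5**2 = 2/3 - 1/3*25 = 2/3 - 25/3 = -23/3 ≈ -7.6667)
l(I) = -32/3 + I**2 - 617*I (l(I) = -3 + ((I**2 - 617*I) - 23/3) = -3 + (-23/3 + I**2 - 617*I) = -32/3 + I**2 - 617*I)
l(-620) + 243531/(-352699) = (-32/3 + (-620)**2 - 617*(-620)) + 243531/(-352699) = (-32/3 + 384400 + 382540) + 243531*(-1/352699) = 2300788/3 - 243531/352699 = 811484896219/1058097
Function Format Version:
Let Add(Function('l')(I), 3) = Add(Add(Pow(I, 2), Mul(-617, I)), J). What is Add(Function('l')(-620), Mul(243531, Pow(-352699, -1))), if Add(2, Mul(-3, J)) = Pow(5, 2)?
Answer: Rational(811484896219, 1058097) ≈ 7.6693e+5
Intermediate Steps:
J = Rational(-23, 3) (J = Add(Rational(2, 3), Mul(Rational(-1, 3), Pow(5, 2))) = Add(Rational(2, 3), Mul(Rational(-1, 3), 25)) = Add(Rational(2, 3), Rational(-25, 3)) = Rational(-23, 3) ≈ -7.6667)
Function('l')(I) = Add(Rational(-32, 3), Pow(I, 2), Mul(-617, I)) (Function('l')(I) = Add(-3, Add(Add(Pow(I, 2), Mul(-617, I)), Rational(-23, 3))) = Add(-3, Add(Rational(-23, 3), Pow(I, 2), Mul(-617, I))) = Add(Rational(-32, 3), Pow(I, 2), Mul(-617, I)))
Add(Function('l')(-620), Mul(243531, Pow(-352699, -1))) = Add(Add(Rational(-32, 3), Pow(-620, 2), Mul(-617, -620)), Mul(243531, Pow(-352699, -1))) = Add(Add(Rational(-32, 3), 384400, 382540), Mul(243531, Rational(-1, 352699))) = Add(Rational(2300788, 3), Rational(-243531, 352699)) = Rational(811484896219, 1058097)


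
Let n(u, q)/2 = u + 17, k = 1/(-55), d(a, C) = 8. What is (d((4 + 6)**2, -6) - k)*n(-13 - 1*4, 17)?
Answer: 0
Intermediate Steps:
k = -1/55 ≈ -0.018182
n(u, q) = 34 + 2*u (n(u, q) = 2*(u + 17) = 2*(17 + u) = 34 + 2*u)
(d((4 + 6)**2, -6) - k)*n(-13 - 1*4, 17) = (8 - 1*(-1/55))*(34 + 2*(-13 - 1*4)) = (8 + 1/55)*(34 + 2*(-13 - 4)) = 441*(34 + 2*(-17))/55 = 441*(34 - 34)/55 = (441/55)*0 = 0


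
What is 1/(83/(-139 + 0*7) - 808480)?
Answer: -139/112378803 ≈ -1.2369e-6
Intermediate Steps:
1/(83/(-139 + 0*7) - 808480) = 1/(83/(-139 + 0) - 808480) = 1/(83/(-139) - 808480) = 1/(-1/139*83 - 808480) = 1/(-83/139 - 808480) = 1/(-112378803/139) = -139/112378803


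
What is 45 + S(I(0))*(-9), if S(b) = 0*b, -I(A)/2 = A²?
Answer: 45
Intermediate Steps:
I(A) = -2*A²
S(b) = 0
45 + S(I(0))*(-9) = 45 + 0*(-9) = 45 + 0 = 45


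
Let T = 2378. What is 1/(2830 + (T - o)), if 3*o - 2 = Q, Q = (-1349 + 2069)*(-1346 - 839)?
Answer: 3/1588822 ≈ 1.8882e-6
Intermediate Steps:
Q = -1573200 (Q = 720*(-2185) = -1573200)
o = -1573198/3 (o = 2/3 + (1/3)*(-1573200) = 2/3 - 524400 = -1573198/3 ≈ -5.2440e+5)
1/(2830 + (T - o)) = 1/(2830 + (2378 - 1*(-1573198/3))) = 1/(2830 + (2378 + 1573198/3)) = 1/(2830 + 1580332/3) = 1/(1588822/3) = 3/1588822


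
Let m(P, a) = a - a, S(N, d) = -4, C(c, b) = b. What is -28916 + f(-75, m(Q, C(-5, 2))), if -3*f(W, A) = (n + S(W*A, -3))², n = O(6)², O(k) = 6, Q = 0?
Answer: -87772/3 ≈ -29257.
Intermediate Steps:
m(P, a) = 0
n = 36 (n = 6² = 36)
f(W, A) = -1024/3 (f(W, A) = -(36 - 4)²/3 = -⅓*32² = -⅓*1024 = -1024/3)
-28916 + f(-75, m(Q, C(-5, 2))) = -28916 - 1024/3 = -87772/3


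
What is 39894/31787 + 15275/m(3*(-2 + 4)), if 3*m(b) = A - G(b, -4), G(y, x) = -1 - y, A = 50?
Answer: 25594969/31787 ≈ 805.20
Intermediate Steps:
m(b) = 17 + b/3 (m(b) = (50 - (-1 - b))/3 = (50 + (1 + b))/3 = (51 + b)/3 = 17 + b/3)
39894/31787 + 15275/m(3*(-2 + 4)) = 39894/31787 + 15275/(17 + (3*(-2 + 4))/3) = 39894*(1/31787) + 15275/(17 + (3*2)/3) = 39894/31787 + 15275/(17 + (⅓)*6) = 39894/31787 + 15275/(17 + 2) = 39894/31787 + 15275/19 = 25594969/31787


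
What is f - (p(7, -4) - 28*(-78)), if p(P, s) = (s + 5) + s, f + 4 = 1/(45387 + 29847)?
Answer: -164386289/75234 ≈ -2185.0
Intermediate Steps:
f = -300935/75234 (f = -4 + 1/(45387 + 29847) = -4 + 1/75234 = -300935/75234 ≈ -4.0000)
p(P, s) = 5 + 2*s (p(P, s) = (5 + s) + s = 5 + 2*s)
f - (p(7, -4) - 28*(-78)) = -300935/75234 - ((5 + 2*(-4)) - 28*(-78)) = -300935/75234 - ((5 - 8) + 2184) = -300935/75234 - (-3 + 2184) = -300935/75234 - 1*2181 = -300935/75234 - 2181 = -164386289/75234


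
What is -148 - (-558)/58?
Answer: -4013/29 ≈ -138.38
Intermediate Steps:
-148 - (-558)/58 = -148 - 93*(-3/29) = -148 + 279/29 = -4013/29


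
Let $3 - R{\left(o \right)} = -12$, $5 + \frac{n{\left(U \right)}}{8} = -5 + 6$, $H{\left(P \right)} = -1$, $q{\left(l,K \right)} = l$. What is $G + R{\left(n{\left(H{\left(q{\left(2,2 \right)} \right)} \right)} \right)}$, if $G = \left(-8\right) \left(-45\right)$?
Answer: $375$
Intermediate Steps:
$n{\left(U \right)} = -32$ ($n{\left(U \right)} = -40 + 8 \left(-5 + 6\right) = -40 + 8 \cdot 1 = -40 + 8 = -32$)
$R{\left(o \right)} = 15$ ($R{\left(o \right)} = 3 - -12 = 3 + 12 = 15$)
$G = 360$
$G + R{\left(n{\left(H{\left(q{\left(2,2 \right)} \right)} \right)} \right)} = 360 + 15 = 375$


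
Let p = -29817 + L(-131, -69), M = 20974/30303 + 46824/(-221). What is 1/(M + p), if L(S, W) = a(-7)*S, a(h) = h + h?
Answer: -515151/14524260619 ≈ -3.5468e-5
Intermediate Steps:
a(h) = 2*h
L(S, W) = -14*S (L(S, W) = (2*(-7))*S = -14*S)
M = -108790186/515151 (M = 20974*(1/30303) + 46824*(-1/221) = 20974/30303 - 46824/221 = -108790186/515151 ≈ -211.18)
p = -27983 (p = -29817 - 14*(-131) = -29817 + 1834 = -27983)
1/(M + p) = 1/(-108790186/515151 - 27983) = 1/(-14524260619/515151) = -515151/14524260619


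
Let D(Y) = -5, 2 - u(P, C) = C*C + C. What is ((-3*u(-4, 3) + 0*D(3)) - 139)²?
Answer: 11881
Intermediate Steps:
u(P, C) = 2 - C - C² (u(P, C) = 2 - (C*C + C) = 2 - (C² + C) = 2 - (C + C²) = 2 + (-C - C²) = 2 - C - C²)
((-3*u(-4, 3) + 0*D(3)) - 139)² = ((-3*(2 - 1*3 - 1*3²) + 0*(-5)) - 139)² = ((-3*(2 - 3 - 1*9) + 0) - 139)² = ((-3*(2 - 3 - 9) + 0) - 139)² = ((-3*(-10) + 0) - 139)² = ((30 + 0) - 139)² = (30 - 139)² = (-109)² = 11881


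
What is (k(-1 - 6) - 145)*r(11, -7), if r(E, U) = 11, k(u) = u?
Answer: -1672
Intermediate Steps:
(k(-1 - 6) - 145)*r(11, -7) = ((-1 - 6) - 145)*11 = (-7 - 145)*11 = -152*11 = -1672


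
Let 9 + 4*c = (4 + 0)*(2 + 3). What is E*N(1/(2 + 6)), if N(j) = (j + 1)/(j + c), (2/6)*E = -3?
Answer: -81/23 ≈ -3.5217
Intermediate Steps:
E = -9 (E = 3*(-3) = -9)
c = 11/4 (c = -9/4 + ((4 + 0)*(2 + 3))/4 = -9/4 + (4*5)/4 = -9/4 + (1/4)*20 = -9/4 + 5 = 11/4 ≈ 2.7500)
N(j) = (1 + j)/(11/4 + j) (N(j) = (j + 1)/(j + 11/4) = (1 + j)/(11/4 + j))
E*N(1/(2 + 6)) = -36*(1 + 1/(2 + 6))/(11 + 4/(2 + 6)) = -36*(1 + 1/8)/(11 + 4/8) = -36*(1 + 1/8)/(11 + 4*(1/8)) = -36*9/((11 + 1/2)*8) = -36*9/(23/2*8) = -36*2*9/(23*8) = -9*9/23 = -81/23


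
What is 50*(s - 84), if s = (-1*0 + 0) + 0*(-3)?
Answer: -4200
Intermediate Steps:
s = 0 (s = (0 + 0) + 0 = 0 + 0 = 0)
50*(s - 84) = 50*(0 - 84) = 50*(-84) = -4200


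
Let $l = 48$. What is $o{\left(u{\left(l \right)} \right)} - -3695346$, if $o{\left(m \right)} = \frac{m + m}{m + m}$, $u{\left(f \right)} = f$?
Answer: $3695347$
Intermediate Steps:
$o{\left(m \right)} = 1$ ($o{\left(m \right)} = \frac{2 m}{2 m} = 2 m \frac{1}{2 m} = 1$)
$o{\left(u{\left(l \right)} \right)} - -3695346 = 1 - -3695346 = 1 + 3695346 = 3695347$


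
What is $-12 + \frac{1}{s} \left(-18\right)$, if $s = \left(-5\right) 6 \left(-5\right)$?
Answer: $- \frac{303}{25} \approx -12.12$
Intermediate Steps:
$s = 150$ ($s = \left(-30\right) \left(-5\right) = 150$)
$-12 + \frac{1}{s} \left(-18\right) = -12 + \frac{1}{150} \left(-18\right) = -12 - \frac{3}{25} = - \frac{303}{25}$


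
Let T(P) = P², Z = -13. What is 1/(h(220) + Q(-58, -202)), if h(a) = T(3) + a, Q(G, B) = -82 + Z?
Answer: 1/134 ≈ 0.0074627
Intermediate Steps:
Q(G, B) = -95 (Q(G, B) = -82 - 13 = -95)
h(a) = 9 + a (h(a) = 3² + a = 9 + a)
1/(h(220) + Q(-58, -202)) = 1/((9 + 220) - 95) = 1/(229 - 95) = 1/134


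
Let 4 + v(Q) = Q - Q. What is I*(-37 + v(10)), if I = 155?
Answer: -6355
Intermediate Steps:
v(Q) = -4 (v(Q) = -4 + (Q - Q) = -4 + 0 = -4)
I*(-37 + v(10)) = 155*(-37 - 4) = 155*(-41) = -6355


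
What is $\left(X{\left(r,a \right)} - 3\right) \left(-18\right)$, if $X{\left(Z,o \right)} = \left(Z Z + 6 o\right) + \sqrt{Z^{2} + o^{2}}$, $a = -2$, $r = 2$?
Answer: $198 - 36 \sqrt{2} \approx 147.09$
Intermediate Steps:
$X{\left(Z,o \right)} = Z^{2} + \sqrt{Z^{2} + o^{2}} + 6 o$ ($X{\left(Z,o \right)} = \left(Z^{2} + 6 o\right) + \sqrt{Z^{2} + o^{2}} = Z^{2} + \sqrt{Z^{2} + o^{2}} + 6 o$)
$\left(X{\left(r,a \right)} - 3\right) \left(-18\right) = \left(\left(2^{2} + \sqrt{2^{2} + \left(-2\right)^{2}} + 6 \left(-2\right)\right) - 3\right) \left(-18\right) = \left(\left(4 + \sqrt{4 + 4} - 12\right) - 3\right) \left(-18\right) = \left(\left(4 + \sqrt{8} - 12\right) - 3\right) \left(-18\right) = \left(\left(4 + 2 \sqrt{2} - 12\right) - 3\right) \left(-18\right) = \left(\left(-8 + 2 \sqrt{2}\right) - 3\right) \left(-18\right) = \left(-11 + 2 \sqrt{2}\right) \left(-18\right) = 198 - 36 \sqrt{2}$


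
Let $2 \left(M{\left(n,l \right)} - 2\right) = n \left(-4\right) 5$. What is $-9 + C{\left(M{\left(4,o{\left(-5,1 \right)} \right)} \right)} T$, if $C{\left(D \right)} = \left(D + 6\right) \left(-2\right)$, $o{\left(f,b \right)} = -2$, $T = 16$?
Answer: $1015$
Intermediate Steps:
$M{\left(n,l \right)} = 2 - 10 n$ ($M{\left(n,l \right)} = 2 + \frac{n \left(-4\right) 5}{2} = 2 + \frac{- 4 n 5}{2} = 2 + \frac{\left(-20\right) n}{2} = 2 - 10 n$)
$C{\left(D \right)} = -12 - 2 D$ ($C{\left(D \right)} = \left(6 + D\right) \left(-2\right) = -12 - 2 D$)
$-9 + C{\left(M{\left(4,o{\left(-5,1 \right)} \right)} \right)} T = -9 + \left(-12 - 2 \left(2 - 40\right)\right) 16 = -9 + \left(-12 - -76\right) 16 = -9 + \left(-12 + 76\right) 16 = -9 + 64 \cdot 16 = -9 + 1024 = 1015$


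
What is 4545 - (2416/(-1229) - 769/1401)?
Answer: 7830042722/1721829 ≈ 4547.5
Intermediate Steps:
4545 - (2416/(-1229) - 769/1401) = 4545 - (2416*(-1/1229) - 769*1/1401) = 4545 - (-2416/1229 - 769/1401) = 4545 - 1*(-4329917/1721829) = 4545 + 4329917/1721829 = 7830042722/1721829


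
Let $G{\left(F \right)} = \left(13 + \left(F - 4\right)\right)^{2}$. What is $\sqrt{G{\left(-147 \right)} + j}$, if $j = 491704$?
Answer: $2 \sqrt{127687} \approx 714.67$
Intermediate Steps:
$G{\left(F \right)} = \left(9 + F\right)^{2}$ ($G{\left(F \right)} = \left(13 + \left(F - 4\right)\right)^{2} = \left(13 + \left(-4 + F\right)\right)^{2} = \left(9 + F\right)^{2}$)
$\sqrt{G{\left(-147 \right)} + j} = \sqrt{\left(9 - 147\right)^{2} + 491704} = \sqrt{\left(-138\right)^{2} + 491704} = \sqrt{19044 + 491704} = \sqrt{510748} = 2 \sqrt{127687}$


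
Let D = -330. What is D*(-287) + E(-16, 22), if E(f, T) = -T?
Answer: 94688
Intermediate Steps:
D*(-287) + E(-16, 22) = -330*(-287) - 1*22 = 94710 - 22 = 94688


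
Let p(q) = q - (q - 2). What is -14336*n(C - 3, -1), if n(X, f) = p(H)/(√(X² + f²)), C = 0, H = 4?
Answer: -14336*√10/5 ≈ -9066.9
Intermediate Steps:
p(q) = 2 (p(q) = q - (-2 + q) = q + (2 - q) = 2)
n(X, f) = 2/√(X² + f²) (n(X, f) = 2/(√(X² + f²)) = 2/√(X² + f²))
-14336*n(C - 3, -1) = -28672/√((0 - 3)² + (-1)²) = -28672/√((-3)² + 1) = -28672/√(9 + 1) = -28672/√10 = -28672*√10/10 = -14336*√10/5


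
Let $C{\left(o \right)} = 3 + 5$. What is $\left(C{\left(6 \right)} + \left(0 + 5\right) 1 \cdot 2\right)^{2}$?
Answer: $324$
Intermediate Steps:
$C{\left(o \right)} = 8$
$\left(C{\left(6 \right)} + \left(0 + 5\right) 1 \cdot 2\right)^{2} = \left(8 + \left(0 + 5\right) 1 \cdot 2\right)^{2} = \left(8 + 5 \cdot 1 \cdot 2\right)^{2} = \left(8 + 5 \cdot 2\right)^{2} = \left(8 + 10\right)^{2} = 18^{2} = 324$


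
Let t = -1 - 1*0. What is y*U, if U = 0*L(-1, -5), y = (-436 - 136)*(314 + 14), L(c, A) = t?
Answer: 0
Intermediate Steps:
t = -1 (t = -1 + 0 = -1)
L(c, A) = -1
y = -187616 (y = -572*328 = -187616)
U = 0 (U = 0*(-1) = 0)
y*U = -187616*0 = 0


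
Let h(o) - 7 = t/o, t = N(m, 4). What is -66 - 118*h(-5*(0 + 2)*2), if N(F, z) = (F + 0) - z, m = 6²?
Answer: -3516/5 ≈ -703.20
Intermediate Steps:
m = 36
N(F, z) = F - z
t = 32 (t = 36 - 1*4 = 36 - 4 = 32)
h(o) = 7 + 32/o
-66 - 118*h(-5*(0 + 2)*2) = -66 - 118*(7 + 32/((-5*(0 + 2)*2))) = -66 - 118*(7 + 32/((-5*2*2))) = -66 - 118*(7 + 32/((-10*2))) = -66 - 118*(7 + 32/(-20)) = -66 - 118*(7 + 32*(-1/20)) = -66 - 118*(7 - 8/5) = -66 - 118*27/5 = -66 - 3186/5 = -3516/5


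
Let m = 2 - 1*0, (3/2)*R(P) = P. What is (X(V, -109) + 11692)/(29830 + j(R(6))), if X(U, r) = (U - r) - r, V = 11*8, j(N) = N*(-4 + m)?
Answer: 5999/14911 ≈ 0.40232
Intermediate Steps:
R(P) = 2*P/3
m = 2 (m = 2 + 0 = 2)
j(N) = -2*N (j(N) = N*(-4 + 2) = N*(-2) = -2*N)
V = 88
X(U, r) = U - 2*r
(X(V, -109) + 11692)/(29830 + j(R(6))) = ((88 - 2*(-109)) + 11692)/(29830 - 4*6/3) = ((88 + 218) + 11692)/(29830 - 2*4) = (306 + 11692)/(29830 - 8) = 11998/29822 = 11998*(1/29822) = 5999/14911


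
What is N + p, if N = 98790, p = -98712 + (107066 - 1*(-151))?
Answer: 107295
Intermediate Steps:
p = 8505 (p = -98712 + (107066 + 151) = -98712 + 107217 = 8505)
N + p = 98790 + 8505 = 107295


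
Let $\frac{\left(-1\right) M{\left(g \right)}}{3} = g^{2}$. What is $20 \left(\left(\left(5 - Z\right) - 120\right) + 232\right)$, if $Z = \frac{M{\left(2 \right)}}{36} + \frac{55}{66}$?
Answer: $2330$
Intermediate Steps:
$M{\left(g \right)} = - 3 g^{2}$
$Z = \frac{1}{2}$ ($Z = \frac{\left(-3\right) 2^{2}}{36} + \frac{55}{66} = \left(-3\right) 4 \cdot \frac{1}{36} + 55 \cdot \frac{1}{66} = \left(-12\right) \frac{1}{36} + \frac{5}{6} = - \frac{1}{3} + \frac{5}{6} = \frac{1}{2} \approx 0.5$)
$20 \left(\left(\left(5 - Z\right) - 120\right) + 232\right) = 20 \left(\left(\left(5 - \frac{1}{2}\right) - 120\right) + 232\right) = 20 \left(\left(\frac{9}{2} - 120\right) + 232\right) = 20 \left(- \frac{231}{2} + 232\right) = 20 \cdot \frac{233}{2} = 2330$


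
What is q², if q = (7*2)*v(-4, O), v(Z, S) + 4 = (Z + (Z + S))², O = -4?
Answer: 3841600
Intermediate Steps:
v(Z, S) = -4 + (S + 2*Z)² (v(Z, S) = -4 + (Z + (Z + S))² = -4 + (Z + (S + Z))² = -4 + (S + 2*Z)²)
q = 1960 (q = (7*2)*(-4 + (-4 + 2*(-4))²) = 14*(-4 + (-4 - 8)²) = 14*(-4 + (-12)²) = 14*(-4 + 144) = 14*140 = 1960)
q² = 1960² = 3841600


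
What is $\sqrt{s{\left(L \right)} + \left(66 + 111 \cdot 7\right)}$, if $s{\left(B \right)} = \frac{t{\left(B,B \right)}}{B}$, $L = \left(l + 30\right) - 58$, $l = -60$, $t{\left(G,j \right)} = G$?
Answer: $2 \sqrt{211} \approx 29.052$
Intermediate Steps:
$L = -88$ ($L = \left(-60 + 30\right) - 58 = -30 - 58 = -88$)
$s{\left(B \right)} = 1$ ($s{\left(B \right)} = \frac{B}{B} = 1$)
$\sqrt{s{\left(L \right)} + \left(66 + 111 \cdot 7\right)} = \sqrt{1 + \left(66 + 111 \cdot 7\right)} = \sqrt{1 + \left(66 + 777\right)} = \sqrt{1 + 843} = \sqrt{844} = 2 \sqrt{211}$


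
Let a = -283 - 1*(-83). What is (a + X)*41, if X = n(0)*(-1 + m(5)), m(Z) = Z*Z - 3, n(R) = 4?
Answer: -4756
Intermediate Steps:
m(Z) = -3 + Z**2 (m(Z) = Z**2 - 3 = -3 + Z**2)
a = -200 (a = -283 + 83 = -200)
X = 84 (X = 4*(-1 + (-3 + 5**2)) = 4*(-1 + (-3 + 25)) = 4*(-1 + 22) = 4*21 = 84)
(a + X)*41 = (-200 + 84)*41 = -116*41 = -4756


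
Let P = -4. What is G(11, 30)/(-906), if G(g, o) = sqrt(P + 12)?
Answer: -sqrt(2)/453 ≈ -0.0031219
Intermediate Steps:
G(g, o) = 2*sqrt(2) (G(g, o) = sqrt(-4 + 12) = sqrt(8) = 2*sqrt(2))
G(11, 30)/(-906) = (2*sqrt(2))/(-906) = (2*sqrt(2))*(-1/906) = -sqrt(2)/453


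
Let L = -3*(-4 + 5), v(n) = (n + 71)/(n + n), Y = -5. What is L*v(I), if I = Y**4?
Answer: -1044/625 ≈ -1.6704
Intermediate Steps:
I = 625 (I = (-5)**4 = 625)
v(n) = (71 + n)/(2*n) (v(n) = (71 + n)/((2*n)) = (71 + n)*(1/(2*n)) = (71 + n)/(2*n))
L = -3 (L = -3*1 = -3)
L*v(I) = -3*(71 + 625)/(2*625) = -3*696/(2*625) = -3*348/625 = -1044/625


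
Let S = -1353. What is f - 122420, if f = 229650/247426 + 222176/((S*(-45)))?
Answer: -922065527152487/7532266005 ≈ -1.2242e+5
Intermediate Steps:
f = 34477179613/7532266005 (f = 229650/247426 + 222176/((-1353*(-45))) = 229650*(1/247426) + 222176/60885 = 114825/123713 + 222176*(1/60885) = 114825/123713 + 222176/60885 = 34477179613/7532266005 ≈ 4.5773)
f - 122420 = 34477179613/7532266005 - 122420 = -922065527152487/7532266005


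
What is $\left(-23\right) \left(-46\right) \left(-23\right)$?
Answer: $-24334$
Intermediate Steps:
$\left(-23\right) \left(-46\right) \left(-23\right) = 1058 \left(-23\right) = -24334$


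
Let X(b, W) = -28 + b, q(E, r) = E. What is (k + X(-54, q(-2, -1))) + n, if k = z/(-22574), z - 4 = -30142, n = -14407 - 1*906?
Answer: -173748296/11287 ≈ -15394.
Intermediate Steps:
n = -15313 (n = -14407 - 906 = -15313)
z = -30138 (z = 4 - 30142 = -30138)
k = 15069/11287 (k = -30138/(-22574) = -30138*(-1/22574) = 15069/11287 ≈ 1.3351)
(k + X(-54, q(-2, -1))) + n = (15069/11287 + (-28 - 54)) - 15313 = (15069/11287 - 82) - 15313 = -910465/11287 - 15313 = -173748296/11287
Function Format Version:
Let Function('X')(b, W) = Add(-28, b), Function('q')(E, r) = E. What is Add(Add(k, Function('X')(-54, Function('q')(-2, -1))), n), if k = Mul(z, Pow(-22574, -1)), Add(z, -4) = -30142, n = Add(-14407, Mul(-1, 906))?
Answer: Rational(-173748296, 11287) ≈ -15394.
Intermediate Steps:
n = -15313 (n = Add(-14407, -906) = -15313)
z = -30138 (z = Add(4, -30142) = -30138)
k = Rational(15069, 11287) (k = Mul(-30138, Pow(-22574, -1)) = Mul(-30138, Rational(-1, 22574)) = Rational(15069, 11287) ≈ 1.3351)
Add(Add(k, Function('X')(-54, Function('q')(-2, -1))), n) = Add(Add(Rational(15069, 11287), Add(-28, -54)), -15313) = Add(Add(Rational(15069, 11287), -82), -15313) = Add(Rational(-910465, 11287), -15313) = Rational(-173748296, 11287)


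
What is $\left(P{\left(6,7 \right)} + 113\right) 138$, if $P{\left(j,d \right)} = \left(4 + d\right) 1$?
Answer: $17112$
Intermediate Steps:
$P{\left(j,d \right)} = 4 + d$
$\left(P{\left(6,7 \right)} + 113\right) 138 = \left(\left(4 + 7\right) + 113\right) 138 = \left(11 + 113\right) 138 = 124 \cdot 138 = 17112$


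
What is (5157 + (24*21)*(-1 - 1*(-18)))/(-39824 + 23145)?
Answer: -13725/16679 ≈ -0.82289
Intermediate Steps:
(5157 + (24*21)*(-1 - 1*(-18)))/(-39824 + 23145) = (5157 + 504*(-1 + 18))/(-16679) = (5157 + 504*17)*(-1/16679) = (5157 + 8568)*(-1/16679) = 13725*(-1/16679) = -13725/16679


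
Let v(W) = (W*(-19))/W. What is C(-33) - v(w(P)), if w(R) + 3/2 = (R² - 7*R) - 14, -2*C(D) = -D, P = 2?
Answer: 5/2 ≈ 2.5000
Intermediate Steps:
C(D) = D/2 (C(D) = -(-1)*D/2 = D/2)
w(R) = -31/2 + R² - 7*R (w(R) = -3/2 + ((R² - 7*R) - 14) = -3/2 + (-14 + R² - 7*R) = -31/2 + R² - 7*R)
v(W) = -19 (v(W) = (-19*W)/W = -19)
C(-33) - v(w(P)) = (½)*(-33) - 1*(-19) = -33/2 + 19 = 5/2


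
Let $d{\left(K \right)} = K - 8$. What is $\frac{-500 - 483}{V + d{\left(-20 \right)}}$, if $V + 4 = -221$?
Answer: $\frac{983}{253} \approx 3.8854$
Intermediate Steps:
$d{\left(K \right)} = -8 + K$ ($d{\left(K \right)} = K - 8 = -8 + K$)
$V = -225$ ($V = -4 - 221 = -225$)
$\frac{-500 - 483}{V + d{\left(-20 \right)}} = \frac{-500 - 483}{-225 - 28} = - \frac{983}{-225 - 28} = - \frac{983}{-253} = \left(-983\right) \left(- \frac{1}{253}\right) = \frac{983}{253}$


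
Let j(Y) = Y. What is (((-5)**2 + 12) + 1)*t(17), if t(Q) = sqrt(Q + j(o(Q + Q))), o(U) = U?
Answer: 38*sqrt(51) ≈ 271.37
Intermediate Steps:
t(Q) = sqrt(3)*sqrt(Q) (t(Q) = sqrt(Q + (Q + Q)) = sqrt(Q + 2*Q) = sqrt(3*Q) = sqrt(3)*sqrt(Q))
(((-5)**2 + 12) + 1)*t(17) = (((-5)**2 + 12) + 1)*(sqrt(3)*sqrt(17)) = ((25 + 12) + 1)*sqrt(51) = (37 + 1)*sqrt(51) = 38*sqrt(51)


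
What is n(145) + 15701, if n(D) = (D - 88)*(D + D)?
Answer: 32231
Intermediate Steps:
n(D) = 2*D*(-88 + D) (n(D) = (-88 + D)*(2*D) = 2*D*(-88 + D))
n(145) + 15701 = 2*145*(-88 + 145) + 15701 = 2*145*57 + 15701 = 16530 + 15701 = 32231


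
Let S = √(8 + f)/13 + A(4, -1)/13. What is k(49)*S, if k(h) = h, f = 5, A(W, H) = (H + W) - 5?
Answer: -98/13 + 49*√13/13 ≈ 6.0517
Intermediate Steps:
A(W, H) = -5 + H + W
S = -2/13 + √13/13 (S = √(8 + 5)/13 + (-5 - 1 + 4)/13 = √13*(1/13) - 2*1/13 = √13/13 - 2/13 = -2/13 + √13/13 ≈ 0.12350)
k(49)*S = 49*(-2/13 + √13/13) = -98/13 + 49*√13/13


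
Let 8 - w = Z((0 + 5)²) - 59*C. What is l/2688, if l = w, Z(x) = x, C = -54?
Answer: -3203/2688 ≈ -1.1916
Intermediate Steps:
w = -3203 (w = 8 - ((0 + 5)² - 59*(-54)) = 8 - (5² + 3186) = 8 - (25 + 3186) = 8 - 1*3211 = 8 - 3211 = -3203)
l = -3203
l/2688 = -3203/2688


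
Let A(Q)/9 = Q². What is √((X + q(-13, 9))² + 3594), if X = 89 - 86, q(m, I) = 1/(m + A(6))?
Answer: √348487630/311 ≈ 60.025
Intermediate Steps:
A(Q) = 9*Q²
q(m, I) = 1/(324 + m) (q(m, I) = 1/(m + 9*6²) = 1/(m + 9*36) = 1/(m + 324) = 1/(324 + m))
X = 3
√((X + q(-13, 9))² + 3594) = √((3 + 1/(324 - 13))² + 3594) = √((3 + 1/311)² + 3594) = √((934/311)² + 3594) = √(872356/96721 + 3594) = √(348487630/96721) = √348487630/311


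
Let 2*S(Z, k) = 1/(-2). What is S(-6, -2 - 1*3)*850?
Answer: -425/2 ≈ -212.50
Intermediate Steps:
S(Z, k) = -¼ (S(Z, k) = (½)/(-2) = (½)*(-½) = -¼)
S(-6, -2 - 1*3)*850 = -¼*850 = -425/2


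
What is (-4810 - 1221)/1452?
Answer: -6031/1452 ≈ -4.1536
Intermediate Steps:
(-4810 - 1221)/1452 = -6031*1/1452 = -6031/1452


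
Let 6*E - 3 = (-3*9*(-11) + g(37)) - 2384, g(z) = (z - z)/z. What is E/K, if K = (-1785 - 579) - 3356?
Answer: 521/8580 ≈ 0.060723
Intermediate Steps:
K = -5720 (K = -2364 - 3356 = -5720)
g(z) = 0 (g(z) = 0/z = 0)
E = -1042/3 (E = 1/2 + ((-3*9*(-11) + 0) - 2384)/6 = 1/2 + ((-27*(-11) + 0) - 2384)/6 = 1/2 + ((297 + 0) - 2384)/6 = 1/2 + (297 - 2384)/6 = 1/2 + (1/6)*(-2087) = 1/2 - 2087/6 = -1042/3 ≈ -347.33)
E/K = -1042/3/(-5720) = -1042/3*(-1/5720) = 521/8580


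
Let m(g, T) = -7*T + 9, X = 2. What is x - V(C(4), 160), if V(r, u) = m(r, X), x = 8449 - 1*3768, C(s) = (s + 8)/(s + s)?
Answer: 4686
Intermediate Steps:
C(s) = (8 + s)/(2*s) (C(s) = (8 + s)/((2*s)) = (8 + s)*(1/(2*s)) = (8 + s)/(2*s))
x = 4681 (x = 8449 - 3768 = 4681)
m(g, T) = 9 - 7*T
V(r, u) = -5 (V(r, u) = 9 - 7*2 = 9 - 14 = -5)
x - V(C(4), 160) = 4681 - 1*(-5) = 4681 + 5 = 4686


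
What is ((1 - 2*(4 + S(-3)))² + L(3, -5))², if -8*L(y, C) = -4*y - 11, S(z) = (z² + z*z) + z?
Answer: 120450625/64 ≈ 1.8820e+6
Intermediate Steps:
S(z) = z + 2*z² (S(z) = (z² + z²) + z = 2*z² + z = z + 2*z²)
L(y, C) = 11/8 + y/2 (L(y, C) = -(-4*y - 11)/8 = -(-11 - 4*y)/8 = 11/8 + y/2)
((1 - 2*(4 + S(-3)))² + L(3, -5))² = ((1 - 2*(4 - 3*(1 + 2*(-3))))² + (11/8 + (½)*3))² = ((1 - 2*(4 - 3*(1 - 6)))² + (11/8 + 3/2))² = ((1 - 2*(4 - 3*(-5)))² + 23/8)² = ((1 - 2*(4 + 15))² + 23/8)² = ((1 - 2*19)² + 23/8)² = ((1 - 38)² + 23/8)² = ((-37)² + 23/8)² = (1369 + 23/8)² = (10975/8)² = 120450625/64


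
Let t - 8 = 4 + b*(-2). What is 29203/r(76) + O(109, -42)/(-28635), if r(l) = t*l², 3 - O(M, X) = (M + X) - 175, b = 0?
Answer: 14535689/34820160 ≈ 0.41745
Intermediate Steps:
O(M, X) = 178 - M - X (O(M, X) = 3 - ((M + X) - 175) = 3 - (-175 + M + X) = 3 + (175 - M - X) = 178 - M - X)
t = 12 (t = 8 + (4 + 0*(-2)) = 8 + (4 + 0) = 8 + 4 = 12)
r(l) = 12*l²
29203/r(76) + O(109, -42)/(-28635) = 29203/((12*76²)) + (178 - 1*109 - 1*(-42))/(-28635) = 29203/((12*5776)) + (178 - 109 + 42)*(-1/28635) = 29203/69312 + 111*(-1/28635) = 29203*(1/69312) - 37/9545 = 1537/3648 - 37/9545 = 14535689/34820160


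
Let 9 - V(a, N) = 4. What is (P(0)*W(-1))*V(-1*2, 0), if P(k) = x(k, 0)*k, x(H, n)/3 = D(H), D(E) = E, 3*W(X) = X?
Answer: 0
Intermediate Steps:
V(a, N) = 5 (V(a, N) = 9 - 1*4 = 9 - 4 = 5)
W(X) = X/3
x(H, n) = 3*H
P(k) = 3*k**2 (P(k) = (3*k)*k = 3*k**2)
(P(0)*W(-1))*V(-1*2, 0) = ((3*0**2)*((1/3)*(-1)))*5 = ((3*0)*(-1/3))*5 = (0*(-1/3))*5 = 0*5 = 0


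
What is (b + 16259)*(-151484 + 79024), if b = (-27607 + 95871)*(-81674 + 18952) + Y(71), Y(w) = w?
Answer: 310247509623880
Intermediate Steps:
b = -4281654537 (b = (-27607 + 95871)*(-81674 + 18952) + 71 = 68264*(-62722) + 71 = -4281654608 + 71 = -4281654537)
(b + 16259)*(-151484 + 79024) = (-4281654537 + 16259)*(-151484 + 79024) = -4281638278*(-72460) = 310247509623880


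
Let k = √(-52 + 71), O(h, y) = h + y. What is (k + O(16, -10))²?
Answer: (6 + √19)² ≈ 107.31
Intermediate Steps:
k = √19 ≈ 4.3589
(k + O(16, -10))² = (√19 + (16 - 10))² = (√19 + 6)² = (6 + √19)²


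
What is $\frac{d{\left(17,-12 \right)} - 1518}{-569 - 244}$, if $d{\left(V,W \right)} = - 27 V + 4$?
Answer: $\frac{1973}{813} \approx 2.4268$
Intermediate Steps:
$d{\left(V,W \right)} = 4 - 27 V$
$\frac{d{\left(17,-12 \right)} - 1518}{-569 - 244} = \frac{\left(4 - 459\right) - 1518}{-569 - 244} = \frac{\left(4 - 459\right) - 1518}{-813} = \left(-455 - 1518\right) \left(- \frac{1}{813}\right) = \left(-1973\right) \left(- \frac{1}{813}\right) = \frac{1973}{813}$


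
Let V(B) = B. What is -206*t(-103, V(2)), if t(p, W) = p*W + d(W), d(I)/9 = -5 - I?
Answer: 55414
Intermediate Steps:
d(I) = -45 - 9*I (d(I) = 9*(-5 - I) = -45 - 9*I)
t(p, W) = -45 - 9*W + W*p (t(p, W) = p*W + (-45 - 9*W) = W*p + (-45 - 9*W) = -45 - 9*W + W*p)
-206*t(-103, V(2)) = -206*(-45 - 9*2 + 2*(-103)) = -206*(-45 - 18 - 206) = -206*(-269) = 55414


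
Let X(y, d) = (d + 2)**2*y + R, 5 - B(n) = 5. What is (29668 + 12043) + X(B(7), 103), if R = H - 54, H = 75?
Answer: 41732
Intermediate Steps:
R = 21 (R = 75 - 54 = 21)
B(n) = 0 (B(n) = 5 - 1*5 = 5 - 5 = 0)
X(y, d) = 21 + y*(2 + d)**2 (X(y, d) = (d + 2)**2*y + 21 = (2 + d)**2*y + 21 = y*(2 + d)**2 + 21 = 21 + y*(2 + d)**2)
(29668 + 12043) + X(B(7), 103) = (29668 + 12043) + (21 + 0*(2 + 103)**2) = 41711 + (21 + 0*105**2) = 41711 + (21 + 0*11025) = 41711 + (21 + 0) = 41711 + 21 = 41732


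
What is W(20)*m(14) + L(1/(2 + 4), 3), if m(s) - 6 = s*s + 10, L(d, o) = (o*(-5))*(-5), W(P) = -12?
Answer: -2469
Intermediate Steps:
L(d, o) = 25*o (L(d, o) = -5*o*(-5) = 25*o)
m(s) = 16 + s² (m(s) = 6 + (s*s + 10) = 6 + (s² + 10) = 6 + (10 + s²) = 16 + s²)
W(20)*m(14) + L(1/(2 + 4), 3) = -12*(16 + 14²) + 25*3 = -12*(16 + 196) + 75 = -12*212 + 75 = -2544 + 75 = -2469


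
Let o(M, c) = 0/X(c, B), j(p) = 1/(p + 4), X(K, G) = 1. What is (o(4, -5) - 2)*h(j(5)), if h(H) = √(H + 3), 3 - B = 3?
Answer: -4*√7/3 ≈ -3.5277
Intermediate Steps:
B = 0 (B = 3 - 1*3 = 3 - 3 = 0)
j(p) = 1/(4 + p)
h(H) = √(3 + H)
o(M, c) = 0 (o(M, c) = 0/1 = 0*1 = 0)
(o(4, -5) - 2)*h(j(5)) = (0 - 2)*√(3 + 1/(4 + 5)) = -2*√(3 + 1/9) = -2*√(3 + ⅑) = -4*√7/3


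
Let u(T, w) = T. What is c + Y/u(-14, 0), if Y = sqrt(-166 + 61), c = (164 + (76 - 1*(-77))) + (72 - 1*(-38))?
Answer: 427 - I*sqrt(105)/14 ≈ 427.0 - 0.73193*I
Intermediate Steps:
c = 427 (c = (164 + (76 + 77)) + (72 + 38) = (164 + 153) + 110 = 317 + 110 = 427)
Y = I*sqrt(105) (Y = sqrt(-105) = I*sqrt(105) ≈ 10.247*I)
c + Y/u(-14, 0) = 427 + (I*sqrt(105))/(-14) = 427 - I*sqrt(105)/14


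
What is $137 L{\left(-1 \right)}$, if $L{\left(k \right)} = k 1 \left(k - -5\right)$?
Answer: $-548$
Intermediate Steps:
$L{\left(k \right)} = k \left(5 + k\right)$ ($L{\left(k \right)} = k \left(k + 5\right) = k \left(5 + k\right)$)
$137 L{\left(-1 \right)} = 137 \left(- (5 - 1)\right) = 137 \left(\left(-1\right) 4\right) = 137 \left(-4\right) = -548$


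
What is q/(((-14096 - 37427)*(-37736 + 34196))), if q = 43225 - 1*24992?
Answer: 18233/182391420 ≈ 9.9966e-5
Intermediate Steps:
q = 18233 (q = 43225 - 24992 = 18233)
q/(((-14096 - 37427)*(-37736 + 34196))) = 18233/(((-14096 - 37427)*(-37736 + 34196))) = 18233/((-51523*(-3540))) = 18233/182391420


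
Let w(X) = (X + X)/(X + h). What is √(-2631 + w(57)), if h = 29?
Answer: 18*I*√15007/43 ≈ 51.28*I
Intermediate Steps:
w(X) = 2*X/(29 + X) (w(X) = (X + X)/(X + 29) = (2*X)/(29 + X) = 2*X/(29 + X))
√(-2631 + w(57)) = √(-2631 + 2*57/(29 + 57)) = √(-2631 + 2*57/86) = √(-2631 + 2*57*(1/86)) = √(-2631 + 57/43) = √(-113076/43) = 18*I*√15007/43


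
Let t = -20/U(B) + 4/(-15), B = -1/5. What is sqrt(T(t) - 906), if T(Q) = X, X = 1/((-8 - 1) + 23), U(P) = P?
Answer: I*sqrt(177562)/14 ≈ 30.099*I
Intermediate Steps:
B = -1/5 (B = -1*1/5 = -1/5 ≈ -0.20000)
t = 1496/15 (t = -20/(-1/5) + 4/(-15) = -20*(-5) + 4*(-1/15) = 100 - 4/15 = 1496/15 ≈ 99.733)
X = 1/14 (X = 1/(-9 + 23) = 1/14 ≈ 0.071429)
T(Q) = 1/14
sqrt(T(t) - 906) = sqrt(1/14 - 906) = sqrt(-12683/14) = I*sqrt(177562)/14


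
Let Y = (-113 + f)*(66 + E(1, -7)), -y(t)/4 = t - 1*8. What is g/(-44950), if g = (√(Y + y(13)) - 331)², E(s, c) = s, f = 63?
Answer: -106191/44950 + 331*I*√3370/22475 ≈ -2.3624 + 0.85495*I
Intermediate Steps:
y(t) = 32 - 4*t (y(t) = -4*(t - 1*8) = -4*(t - 8) = -4*(-8 + t) = 32 - 4*t)
Y = -3350 (Y = (-113 + 63)*(66 + 1) = -50*67 = -3350)
g = (-331 + I*√3370)² (g = (√(-3350 + (32 - 4*13)) - 331)² = (√(-3350 + (32 - 52)) - 331)² = (√(-3350 - 20) - 331)² = (√(-3370) - 331)² = (I*√3370 - 331)² = (-331 + I*√3370)² ≈ 1.0619e+5 - 38430.0*I)
g/(-44950) = (331 - I*√3370)²/(-44950) = (331 - I*√3370)²*(-1/44950) = -(331 - I*√3370)²/44950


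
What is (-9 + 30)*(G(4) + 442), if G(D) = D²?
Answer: 9618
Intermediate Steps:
(-9 + 30)*(G(4) + 442) = (-9 + 30)*(4² + 442) = 21*(16 + 442) = 21*458 = 9618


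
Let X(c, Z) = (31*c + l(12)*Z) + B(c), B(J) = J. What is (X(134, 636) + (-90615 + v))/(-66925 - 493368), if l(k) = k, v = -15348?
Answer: 94043/560293 ≈ 0.16785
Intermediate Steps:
X(c, Z) = 12*Z + 32*c (X(c, Z) = (31*c + 12*Z) + c = (12*Z + 31*c) + c = 12*Z + 32*c)
(X(134, 636) + (-90615 + v))/(-66925 - 493368) = ((12*636 + 32*134) + (-90615 - 15348))/(-66925 - 493368) = ((7632 + 4288) - 105963)/(-560293) = (11920 - 105963)*(-1/560293) = -94043*(-1/560293) = 94043/560293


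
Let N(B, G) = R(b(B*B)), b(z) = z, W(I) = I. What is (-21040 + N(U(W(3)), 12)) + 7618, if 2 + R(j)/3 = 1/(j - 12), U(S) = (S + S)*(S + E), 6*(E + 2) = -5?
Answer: -147711/11 ≈ -13428.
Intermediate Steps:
E = -17/6 (E = -2 + (⅙)*(-5) = -2 - ⅚ = -17/6 ≈ -2.8333)
U(S) = 2*S*(-17/6 + S) (U(S) = (S + S)*(S - 17/6) = (2*S)*(-17/6 + S) = 2*S*(-17/6 + S))
R(j) = -6 + 3/(-12 + j) (R(j) = -6 + 3/(j - 12) = -6 + 3/(-12 + j))
N(B, G) = 3*(25 - 2*B²)/(-12 + B²) (N(B, G) = 3*(25 - 2*B*B)/(-12 + B*B) = 3*(25 - 2*B²)/(-12 + B²))
(-21040 + N(U(W(3)), 12)) + 7618 = (-21040 + 3*(25 - 2*(-17 + 6*3)²)/(-12 + ((⅓)*3*(-17 + 6*3))²)) + 7618 = (-21040 + 3*(25 - 2*(-17 + 18)²)/(-12 + ((⅓)*3*(-17 + 18))²)) + 7618 = (-21040 + 3*(25 - 2*1²)/(-12 + ((⅓)*3*1)²)) + 7618 = (-21040 + 3*(25 - 2*1²)/(-12 + 1²)) + 7618 = (-21040 + 3*(25 - 2*1)/(-12 + 1)) + 7618 = (-21040 + 3*(25 - 2)/(-11)) + 7618 = (-21040 + 3*(-1/11)*23) + 7618 = (-21040 - 69/11) + 7618 = -231509/11 + 7618 = -147711/11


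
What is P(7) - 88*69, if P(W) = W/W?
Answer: -6071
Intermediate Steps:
P(W) = 1
P(7) - 88*69 = 1 - 88*69 = 1 - 6072 = -6071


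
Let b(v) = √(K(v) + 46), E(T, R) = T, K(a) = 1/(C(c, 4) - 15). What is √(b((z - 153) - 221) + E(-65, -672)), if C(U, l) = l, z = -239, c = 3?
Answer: √(-7865 + 11*√5555)/11 ≈ 7.6305*I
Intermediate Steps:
K(a) = -1/11 (K(a) = 1/(4 - 15) = 1/(-11) = -1/11)
b(v) = √5555/11 (b(v) = √(-1/11 + 46) = √(505/11) = √5555/11)
√(b((z - 153) - 221) + E(-65, -672)) = √(√5555/11 - 65) = √(-65 + √5555/11)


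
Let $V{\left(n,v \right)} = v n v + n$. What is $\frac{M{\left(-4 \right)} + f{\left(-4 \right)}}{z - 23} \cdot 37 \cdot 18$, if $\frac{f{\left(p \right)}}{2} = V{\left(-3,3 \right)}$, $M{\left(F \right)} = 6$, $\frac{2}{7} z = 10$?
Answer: $-2997$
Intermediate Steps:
$z = 35$ ($z = \frac{7}{2} \cdot 10 = 35$)
$V{\left(n,v \right)} = n + n v^{2}$ ($V{\left(n,v \right)} = n v v + n = n v^{2} + n = n + n v^{2}$)
$f{\left(p \right)} = -60$ ($f{\left(p \right)} = 2 \left(- 3 \left(1 + 3^{2}\right)\right) = 2 \left(- 3 \left(1 + 9\right)\right) = 2 \left(\left(-3\right) 10\right) = 2 \left(-30\right) = -60$)
$\frac{M{\left(-4 \right)} + f{\left(-4 \right)}}{z - 23} \cdot 37 \cdot 18 = \frac{6 - 60}{35 - 23} \cdot 37 \cdot 18 = - \frac{54}{12} \cdot 37 \cdot 18 = \left(-54\right) \frac{1}{12} \cdot 37 \cdot 18 = \left(- \frac{9}{2}\right) 37 \cdot 18 = \left(- \frac{333}{2}\right) 18 = -2997$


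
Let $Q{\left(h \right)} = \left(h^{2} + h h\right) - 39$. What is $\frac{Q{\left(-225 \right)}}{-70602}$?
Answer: $- \frac{33737}{23534} \approx -1.4335$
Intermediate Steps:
$Q{\left(h \right)} = -39 + 2 h^{2}$ ($Q{\left(h \right)} = \left(h^{2} + h^{2}\right) - 39 = 2 h^{2} - 39 = -39 + 2 h^{2}$)
$\frac{Q{\left(-225 \right)}}{-70602} = \frac{-39 + 2 \left(-225\right)^{2}}{-70602} = \left(-39 + 2 \cdot 50625\right) \left(- \frac{1}{70602}\right) = \left(-39 + 101250\right) \left(- \frac{1}{70602}\right) = 101211 \left(- \frac{1}{70602}\right) = - \frac{33737}{23534}$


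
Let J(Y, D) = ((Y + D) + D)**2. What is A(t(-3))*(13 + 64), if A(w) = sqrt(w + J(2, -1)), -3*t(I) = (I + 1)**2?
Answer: 154*I*sqrt(3)/3 ≈ 88.912*I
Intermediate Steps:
t(I) = -(1 + I)**2/3 (t(I) = -(I + 1)**2/3 = -(1 + I)**2/3)
J(Y, D) = (Y + 2*D)**2 (J(Y, D) = ((D + Y) + D)**2 = (Y + 2*D)**2)
A(w) = sqrt(w) (A(w) = sqrt(w + (2 + 2*(-1))**2) = sqrt(w + (2 - 2)**2) = sqrt(w + 0**2) = sqrt(w + 0) = sqrt(w))
A(t(-3))*(13 + 64) = sqrt(-(1 - 3)**2/3)*(13 + 64) = sqrt(-1/3*(-2)**2)*77 = sqrt(-1/3*4)*77 = sqrt(-4/3)*77 = (2*I*sqrt(3)/3)*77 = 154*I*sqrt(3)/3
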